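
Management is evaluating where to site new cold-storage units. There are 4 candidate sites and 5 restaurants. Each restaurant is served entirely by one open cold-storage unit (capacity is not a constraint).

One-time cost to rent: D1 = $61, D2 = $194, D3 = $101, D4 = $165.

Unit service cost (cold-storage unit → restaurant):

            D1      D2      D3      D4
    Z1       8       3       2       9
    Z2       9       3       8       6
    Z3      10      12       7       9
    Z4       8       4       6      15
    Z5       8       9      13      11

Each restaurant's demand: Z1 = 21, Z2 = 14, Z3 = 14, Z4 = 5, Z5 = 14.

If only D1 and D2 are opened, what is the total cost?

Each restaurant is assigned to its cheapest site among the open ones.
{D1, D2}: Z1→D2 3·21=63, Z2→D2 3·14=42, Z3→D1 10·14=140, Z4→D2 4·5=20, Z5→D1 8·14=112. Service 377; fixed 255; total 632.

Total cost: 632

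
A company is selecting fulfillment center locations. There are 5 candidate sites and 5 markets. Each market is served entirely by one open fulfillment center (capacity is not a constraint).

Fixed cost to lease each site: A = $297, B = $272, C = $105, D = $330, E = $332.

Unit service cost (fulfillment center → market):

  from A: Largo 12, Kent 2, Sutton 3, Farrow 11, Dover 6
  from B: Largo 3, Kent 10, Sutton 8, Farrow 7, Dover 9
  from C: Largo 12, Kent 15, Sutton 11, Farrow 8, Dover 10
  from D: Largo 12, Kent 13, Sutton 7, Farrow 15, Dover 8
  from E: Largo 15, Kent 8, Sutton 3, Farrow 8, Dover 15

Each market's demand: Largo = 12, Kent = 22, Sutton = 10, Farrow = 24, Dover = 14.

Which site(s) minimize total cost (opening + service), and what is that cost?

For any fixed open set, each market goes to its cheapest open site; total = fixed + service.
{A}: Largo→A 12·12=144, Kent→A 2·22=44, Sutton→A 3·10=30, Farrow→A 11·24=264, Dover→A 6·14=84. Service 566; fixed 297; total 863.
{A, C}: service 494 + fixed 402 = 896
{B}: service 630 + fixed 272 = 902
{A, B, C, D, E}: Largo→B 3·12=36, Kent→A 2·22=44, Sutton→A 3·10=30, Farrow→B 7·24=168, Dover→A 6·14=84. Service 362; fixed 1336; total 1698.
No other subset beats 863.

Open A only; minimum total cost 863.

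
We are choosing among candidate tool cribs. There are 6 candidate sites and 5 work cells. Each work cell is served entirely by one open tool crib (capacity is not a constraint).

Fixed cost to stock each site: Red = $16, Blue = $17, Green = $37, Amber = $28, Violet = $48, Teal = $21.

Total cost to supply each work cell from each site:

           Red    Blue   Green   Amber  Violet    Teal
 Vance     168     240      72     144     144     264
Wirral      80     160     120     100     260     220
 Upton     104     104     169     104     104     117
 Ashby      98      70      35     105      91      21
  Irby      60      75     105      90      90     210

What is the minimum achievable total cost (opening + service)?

Minimum total cost: 404

For any fixed open set, each work cell goes to its cheapest open site; total = fixed + service.
{Red, Green}: Vance→Green 72, Wirral→Red 80, Upton→Red 104, Ashby→Green 35, Irby→Red 60. Service 351; fixed 53; total 404.
{Red, Green, Teal}: Vance→Green 72, Wirral→Red 80, Upton→Red 104, Ashby→Teal 21, Irby→Red 60. Service 337; fixed 74; total 411.
{Red, Blue, Green}: Vance→Green 72, Wirral→Red 80, Upton→Red 104, Ashby→Green 35, Irby→Red 60. Service 351; fixed 70; total 421.
{Red, Blue, Green, Amber, Violet, Teal}: Vance→Green 72, Wirral→Red 80, Upton→Red 104, Ashby→Teal 21, Irby→Red 60. Service 337; fixed 167; total 504.
No other subset beats 404.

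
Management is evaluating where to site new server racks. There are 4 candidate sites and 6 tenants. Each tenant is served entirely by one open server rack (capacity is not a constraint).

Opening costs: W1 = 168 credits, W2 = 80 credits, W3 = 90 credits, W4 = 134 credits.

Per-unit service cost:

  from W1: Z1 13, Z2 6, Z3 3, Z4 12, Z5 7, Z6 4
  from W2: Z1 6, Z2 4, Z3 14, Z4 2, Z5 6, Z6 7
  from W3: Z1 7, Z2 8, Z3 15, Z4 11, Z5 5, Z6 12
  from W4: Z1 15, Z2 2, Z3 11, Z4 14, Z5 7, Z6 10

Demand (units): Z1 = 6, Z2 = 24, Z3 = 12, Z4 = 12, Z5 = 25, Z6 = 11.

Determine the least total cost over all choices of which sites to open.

Minimum total cost: 631

For any fixed open set, each tenant goes to its cheapest open site; total = fixed + service.
{W2}: Z1→W2 6·6=36, Z2→W2 4·24=96, Z3→W2 14·12=168, Z4→W2 2·12=24, Z5→W2 6·25=150, Z6→W2 7·11=77. Service 551; fixed 80; total 631.
{W1, W2}: service 386 + fixed 248 = 634
{W2, W4}: service 467 + fixed 214 = 681
{W1, W2, W3, W4}: Z1→W2 6·6=36, Z2→W4 2·24=48, Z3→W1 3·12=36, Z4→W2 2·12=24, Z5→W3 5·25=125, Z6→W1 4·11=44. Service 313; fixed 472; total 785.
(All 15 nonempty subsets were checked; W2 only is lowest.)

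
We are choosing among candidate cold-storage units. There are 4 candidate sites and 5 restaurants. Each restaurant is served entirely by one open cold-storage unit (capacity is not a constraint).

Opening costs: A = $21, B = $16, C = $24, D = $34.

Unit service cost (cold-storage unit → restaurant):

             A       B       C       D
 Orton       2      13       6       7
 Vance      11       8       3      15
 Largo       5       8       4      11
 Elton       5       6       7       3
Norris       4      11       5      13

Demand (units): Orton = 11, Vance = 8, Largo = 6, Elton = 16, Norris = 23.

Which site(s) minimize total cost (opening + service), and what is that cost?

Open A and C; minimum total cost 287.

For any fixed open set, each restaurant goes to its cheapest open site; total = fixed + service.
{A, C}: Orton→A 2·11=22, Vance→C 3·8=24, Largo→C 4·6=24, Elton→A 5·16=80, Norris→A 4·23=92. Service 242; fixed 45; total 287.
{A, C, D}: service 210 + fixed 79 = 289
{A, B, C}: Orton→A 2·11=22, Vance→C 3·8=24, Largo→C 4·6=24, Elton→A 5·16=80, Norris→A 4·23=92. Service 242; fixed 61; total 303.
{A, B, C, D}: service 210 + fixed 95 = 305
No other subset beats 287.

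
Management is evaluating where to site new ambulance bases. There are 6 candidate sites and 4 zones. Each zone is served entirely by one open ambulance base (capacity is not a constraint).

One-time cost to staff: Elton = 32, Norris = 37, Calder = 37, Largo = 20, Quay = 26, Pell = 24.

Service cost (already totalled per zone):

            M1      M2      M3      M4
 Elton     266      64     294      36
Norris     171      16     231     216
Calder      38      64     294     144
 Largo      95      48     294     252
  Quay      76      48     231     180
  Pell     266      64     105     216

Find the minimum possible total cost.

For any fixed open set, each zone goes to its cheapest open site; total = fixed + service.
{Elton, Norris, Calder, Pell}: M1→Calder 38, M2→Norris 16, M3→Pell 105, M4→Elton 36. Service 195; fixed 130; total 325.
{Elton, Calder, Pell}: M1→Calder 38, M2→Elton 64, M3→Pell 105, M4→Elton 36. Service 243; fixed 93; total 336.
{Elton, Calder, Largo, Pell}: M1→Calder 38, M2→Largo 48, M3→Pell 105, M4→Elton 36. Service 227; fixed 113; total 340.
{Elton, Norris, Calder, Largo, Quay, Pell}: service 195 + fixed 176 = 371
No other subset beats 325.

Minimum total cost: 325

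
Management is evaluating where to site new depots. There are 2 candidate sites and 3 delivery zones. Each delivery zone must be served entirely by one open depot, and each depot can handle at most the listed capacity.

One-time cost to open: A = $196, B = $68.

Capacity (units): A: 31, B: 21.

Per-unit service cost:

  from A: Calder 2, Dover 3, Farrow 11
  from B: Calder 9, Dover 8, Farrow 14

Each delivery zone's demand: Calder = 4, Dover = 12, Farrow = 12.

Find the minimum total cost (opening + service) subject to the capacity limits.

Open {A}: Calder→A 2·4=8, Dover→A 3·12=36, Farrow→A 11·12=132.
Loads: A carries 28/31. Service 176; fixed 196; total 372.
Next best feasible plan costs 440.

Minimum total cost: 372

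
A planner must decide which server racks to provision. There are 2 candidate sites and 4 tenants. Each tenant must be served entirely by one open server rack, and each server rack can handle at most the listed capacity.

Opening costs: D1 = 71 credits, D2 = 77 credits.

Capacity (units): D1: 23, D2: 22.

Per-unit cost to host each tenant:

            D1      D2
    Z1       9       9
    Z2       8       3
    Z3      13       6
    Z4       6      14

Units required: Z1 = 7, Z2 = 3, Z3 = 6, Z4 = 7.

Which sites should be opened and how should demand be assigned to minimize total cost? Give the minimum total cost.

Open {D1}: Z1→D1 9·7=63, Z2→D1 8·3=24, Z3→D1 13·6=78, Z4→D1 6·7=42.
Loads: D1 carries 23/23. Service 207; fixed 71; total 278.
Next best feasible plan costs 298.

Minimum total cost: 278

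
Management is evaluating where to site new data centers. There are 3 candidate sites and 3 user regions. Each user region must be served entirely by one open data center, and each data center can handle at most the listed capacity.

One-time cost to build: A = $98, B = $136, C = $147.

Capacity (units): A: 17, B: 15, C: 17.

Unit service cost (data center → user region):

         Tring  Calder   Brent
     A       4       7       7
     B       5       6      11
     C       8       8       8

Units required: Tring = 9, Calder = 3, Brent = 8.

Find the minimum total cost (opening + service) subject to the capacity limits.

Minimum total cost: 344

Open {A, B}: Tring→A 4·9=36, Calder→B 6·3=18, Brent→A 7·8=56.
Loads: A carries 17/17, B carries 3/15. Service 110; fixed 234; total 344.
Next best feasible plan costs 353.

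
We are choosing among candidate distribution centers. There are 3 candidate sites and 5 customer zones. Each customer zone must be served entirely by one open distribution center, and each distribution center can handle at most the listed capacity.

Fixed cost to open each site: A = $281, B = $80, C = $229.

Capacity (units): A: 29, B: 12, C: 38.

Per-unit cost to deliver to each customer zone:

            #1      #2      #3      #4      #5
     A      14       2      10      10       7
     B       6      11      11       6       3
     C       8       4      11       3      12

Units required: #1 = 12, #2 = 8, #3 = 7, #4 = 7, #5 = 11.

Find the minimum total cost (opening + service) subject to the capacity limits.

Open {B, C}: #1→C 8·12=96, #2→C 4·8=32, #3→C 11·7=77, #4→C 3·7=21, #5→B 3·11=33.
Loads: B carries 11/12, C carries 34/38. Service 259; fixed 309; total 568.
Next best feasible plan costs 643.

Minimum total cost: 568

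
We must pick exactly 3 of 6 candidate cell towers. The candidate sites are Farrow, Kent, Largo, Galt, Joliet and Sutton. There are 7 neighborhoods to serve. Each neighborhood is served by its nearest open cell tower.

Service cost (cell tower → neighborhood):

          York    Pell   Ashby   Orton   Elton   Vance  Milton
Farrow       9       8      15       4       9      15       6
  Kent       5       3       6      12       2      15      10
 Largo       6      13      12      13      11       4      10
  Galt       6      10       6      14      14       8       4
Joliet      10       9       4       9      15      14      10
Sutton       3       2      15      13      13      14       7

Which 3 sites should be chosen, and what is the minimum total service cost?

Choose Farrow, Kent and Largo; total service cost 30.

With exactly 3 open, each neighborhood uses its cheapest among the chosen.
{Farrow, Kent, Largo}: York→Kent 5, Pell→Kent 3, Ashby→Kent 6, Orton→Farrow 4, Elton→Kent 2, Vance→Largo 4, Milton→Farrow 6. Service cost 30.
{Farrow, Kent, Galt}: service cost 32
{Kent, Galt, Joliet}: service cost 35
Among all 20 size-3 choices, {Farrow, Kent, Largo} is lowest.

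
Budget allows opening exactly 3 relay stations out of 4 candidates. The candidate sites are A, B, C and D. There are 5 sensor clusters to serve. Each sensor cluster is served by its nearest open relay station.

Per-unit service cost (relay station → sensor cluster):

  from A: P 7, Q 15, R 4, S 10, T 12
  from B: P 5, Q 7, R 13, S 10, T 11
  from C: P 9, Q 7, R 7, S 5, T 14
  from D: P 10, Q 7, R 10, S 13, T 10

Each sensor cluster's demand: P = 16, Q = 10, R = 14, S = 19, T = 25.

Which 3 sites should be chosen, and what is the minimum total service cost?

With exactly 3 open, each sensor cluster uses its cheapest among the chosen.
{A, B, C}: P→B 5·16=80, Q→B 7·10=70, R→A 4·14=56, S→C 5·19=95, T→B 11·25=275. Service cost 576.
{A, C, D}: service cost 583
{B, C, D}: service cost 593
Among all 4 size-3 choices, {A, B, C} is lowest.

Choose A, B and C; total service cost 576.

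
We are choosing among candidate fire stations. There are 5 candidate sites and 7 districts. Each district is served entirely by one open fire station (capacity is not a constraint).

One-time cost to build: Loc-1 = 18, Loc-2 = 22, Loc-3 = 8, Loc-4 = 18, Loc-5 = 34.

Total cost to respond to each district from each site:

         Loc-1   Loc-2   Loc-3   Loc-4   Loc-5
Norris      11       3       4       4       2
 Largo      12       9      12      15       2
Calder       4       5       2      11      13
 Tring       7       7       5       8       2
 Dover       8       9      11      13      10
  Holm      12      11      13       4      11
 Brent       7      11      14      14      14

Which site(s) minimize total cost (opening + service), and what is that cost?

For any fixed open set, each district goes to its cheapest open site; total = fixed + service.
{Loc-3}: Norris→Loc-3 4, Largo→Loc-3 12, Calder→Loc-3 2, Tring→Loc-3 5, Dover→Loc-3 11, Holm→Loc-3 13, Brent→Loc-3 14. Service 61; fixed 8; total 69.
{Loc-1, Loc-3}: Norris→Loc-3 4, Largo→Loc-1 12, Calder→Loc-3 2, Tring→Loc-3 5, Dover→Loc-1 8, Holm→Loc-1 12, Brent→Loc-1 7. Service 50; fixed 26; total 76.
{Loc-2}: service 55 + fixed 22 = 77
{Loc-1, Loc-2, Loc-3, Loc-4, Loc-5}: service 27 + fixed 100 = 127
No other subset beats 69.

Open Loc-3 only; minimum total cost 69.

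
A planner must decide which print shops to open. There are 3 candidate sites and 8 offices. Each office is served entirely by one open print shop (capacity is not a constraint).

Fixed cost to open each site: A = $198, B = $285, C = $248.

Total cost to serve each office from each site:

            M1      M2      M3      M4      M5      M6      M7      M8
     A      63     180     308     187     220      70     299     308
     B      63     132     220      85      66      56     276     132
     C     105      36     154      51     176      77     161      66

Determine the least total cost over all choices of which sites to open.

For any fixed open set, each office goes to its cheapest open site; total = fixed + service.
{C}: M1→C 105, M2→C 36, M3→C 154, M4→C 51, M5→C 176, M6→C 77, M7→C 161, M8→C 66. Service 826; fixed 248; total 1074.
{B, C}: M1→B 63, M2→C 36, M3→C 154, M4→C 51, M5→B 66, M6→B 56, M7→C 161, M8→C 66. Service 653; fixed 533; total 1186.
{A, C}: service 777 + fixed 446 = 1223
{A, B, C}: service 653 + fixed 731 = 1384
No other subset beats 1074.

Minimum total cost: 1074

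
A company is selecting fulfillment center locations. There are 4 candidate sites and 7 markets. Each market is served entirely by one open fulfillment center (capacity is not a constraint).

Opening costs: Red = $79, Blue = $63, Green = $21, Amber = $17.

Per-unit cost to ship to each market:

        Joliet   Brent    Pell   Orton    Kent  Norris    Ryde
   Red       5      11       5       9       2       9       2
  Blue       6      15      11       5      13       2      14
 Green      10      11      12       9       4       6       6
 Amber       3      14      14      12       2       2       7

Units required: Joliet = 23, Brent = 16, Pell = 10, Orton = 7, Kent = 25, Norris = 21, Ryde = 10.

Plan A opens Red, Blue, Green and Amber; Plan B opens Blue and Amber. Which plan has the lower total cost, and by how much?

Plan A is cheaper by 58.

Plan A: {Red, Blue, Green, Amber}: Joliet→Amber 3·23=69, Brent→Red 11·16=176, Pell→Red 5·10=50, Orton→Blue 5·7=35, Kent→Red 2·25=50, Norris→Blue 2·21=42, Ryde→Red 2·10=20. Service 442; fixed 180; total 622.
Plan B: {Blue, Amber}: Joliet→Amber 3·23=69, Brent→Amber 14·16=224, Pell→Blue 11·10=110, Orton→Blue 5·7=35, Kent→Amber 2·25=50, Norris→Blue 2·21=42, Ryde→Amber 7·10=70. Service 600; fixed 80; total 680.
Difference: |622 − 680| = 58.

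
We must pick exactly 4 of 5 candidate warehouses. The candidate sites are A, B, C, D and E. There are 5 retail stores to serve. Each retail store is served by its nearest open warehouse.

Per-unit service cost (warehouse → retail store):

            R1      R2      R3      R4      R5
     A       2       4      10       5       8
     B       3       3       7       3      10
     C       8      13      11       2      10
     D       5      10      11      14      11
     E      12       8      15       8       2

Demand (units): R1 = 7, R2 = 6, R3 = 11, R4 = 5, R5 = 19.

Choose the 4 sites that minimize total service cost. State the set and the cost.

Choose A, B, C and E; total service cost 157.

With exactly 4 open, each retail store uses its cheapest among the chosen.
{A, B, C, E}: R1→A 2·7=14, R2→B 3·6=18, R3→B 7·11=77, R4→C 2·5=10, R5→E 2·19=38. Service cost 157.
{A, B, D, E}: service cost 162
{B, C, D, E}: service cost 164
Among all 5 size-4 choices, {A, B, C, E} is lowest.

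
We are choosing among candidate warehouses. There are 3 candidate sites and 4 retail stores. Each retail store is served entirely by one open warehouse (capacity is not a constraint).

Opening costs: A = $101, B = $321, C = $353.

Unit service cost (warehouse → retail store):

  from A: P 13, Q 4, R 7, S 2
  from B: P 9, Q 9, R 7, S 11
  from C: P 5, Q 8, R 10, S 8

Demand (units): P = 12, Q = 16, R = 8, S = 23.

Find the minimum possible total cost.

For any fixed open set, each retail store goes to its cheapest open site; total = fixed + service.
{A}: P→A 13·12=156, Q→A 4·16=64, R→A 7·8=56, S→A 2·23=46. Service 322; fixed 101; total 423.
{A, C}: service 226 + fixed 454 = 680
{A, B}: service 274 + fixed 422 = 696
{A, B, C}: service 226 + fixed 775 = 1001
(All 7 nonempty subsets were checked; A only is lowest.)

Minimum total cost: 423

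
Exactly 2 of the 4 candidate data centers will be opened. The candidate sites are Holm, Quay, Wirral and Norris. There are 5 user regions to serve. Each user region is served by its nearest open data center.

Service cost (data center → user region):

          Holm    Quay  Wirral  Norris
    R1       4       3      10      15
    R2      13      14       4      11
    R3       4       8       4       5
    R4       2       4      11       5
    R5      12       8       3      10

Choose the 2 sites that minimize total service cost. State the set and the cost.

With exactly 2 open, each user region uses its cheapest among the chosen.
{Holm, Wirral}: R1→Holm 4, R2→Wirral 4, R3→Holm 4, R4→Holm 2, R5→Wirral 3. Service cost 17.
{Quay, Wirral}: service cost 18
{Wirral, Norris}: service cost 26
Among all 6 size-2 choices, {Holm, Wirral} is lowest.

Choose Holm and Wirral; total service cost 17.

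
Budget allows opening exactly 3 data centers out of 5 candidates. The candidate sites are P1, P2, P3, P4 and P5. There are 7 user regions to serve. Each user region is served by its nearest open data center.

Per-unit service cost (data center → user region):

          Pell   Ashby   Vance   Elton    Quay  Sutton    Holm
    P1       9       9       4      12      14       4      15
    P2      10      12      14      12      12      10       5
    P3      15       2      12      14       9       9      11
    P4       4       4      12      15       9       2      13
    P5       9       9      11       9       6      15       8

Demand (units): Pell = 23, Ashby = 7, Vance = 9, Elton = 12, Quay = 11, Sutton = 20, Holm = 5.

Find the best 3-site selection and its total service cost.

With exactly 3 open, each user region uses its cheapest among the chosen.
{P1, P4, P5}: Pell→P4 4·23=92, Ashby→P4 4·7=28, Vance→P1 4·9=36, Elton→P5 9·12=108, Quay→P5 6·11=66, Sutton→P4 2·20=40, Holm→P5 8·5=40. Service cost 410.
{P2, P4, P5}: service cost 458
{P3, P4, P5}: service cost 459
Among all 10 size-3 choices, {P1, P4, P5} is lowest.

Choose P1, P4 and P5; total service cost 410.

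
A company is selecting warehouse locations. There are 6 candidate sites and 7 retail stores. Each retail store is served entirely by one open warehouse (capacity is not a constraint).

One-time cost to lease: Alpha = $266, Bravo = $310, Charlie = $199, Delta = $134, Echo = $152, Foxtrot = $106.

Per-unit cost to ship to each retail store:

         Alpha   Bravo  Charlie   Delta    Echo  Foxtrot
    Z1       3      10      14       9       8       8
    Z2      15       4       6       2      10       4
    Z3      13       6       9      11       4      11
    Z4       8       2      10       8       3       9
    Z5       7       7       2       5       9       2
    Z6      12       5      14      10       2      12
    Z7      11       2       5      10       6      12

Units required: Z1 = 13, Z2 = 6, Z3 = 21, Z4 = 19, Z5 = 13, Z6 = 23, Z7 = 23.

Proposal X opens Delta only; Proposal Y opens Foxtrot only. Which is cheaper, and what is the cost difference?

Proposal X: {Delta}: Z1→Delta 9·13=117, Z2→Delta 2·6=12, Z3→Delta 11·21=231, Z4→Delta 8·19=152, Z5→Delta 5·13=65, Z6→Delta 10·23=230, Z7→Delta 10·23=230. Service 1037; fixed 134; total 1171.
Proposal Y: {Foxtrot}: Z1→Foxtrot 8·13=104, Z2→Foxtrot 4·6=24, Z3→Foxtrot 11·21=231, Z4→Foxtrot 9·19=171, Z5→Foxtrot 2·13=26, Z6→Foxtrot 12·23=276, Z7→Foxtrot 12·23=276. Service 1108; fixed 106; total 1214.
Difference: |1171 − 1214| = 43.

Proposal X is cheaper by 43.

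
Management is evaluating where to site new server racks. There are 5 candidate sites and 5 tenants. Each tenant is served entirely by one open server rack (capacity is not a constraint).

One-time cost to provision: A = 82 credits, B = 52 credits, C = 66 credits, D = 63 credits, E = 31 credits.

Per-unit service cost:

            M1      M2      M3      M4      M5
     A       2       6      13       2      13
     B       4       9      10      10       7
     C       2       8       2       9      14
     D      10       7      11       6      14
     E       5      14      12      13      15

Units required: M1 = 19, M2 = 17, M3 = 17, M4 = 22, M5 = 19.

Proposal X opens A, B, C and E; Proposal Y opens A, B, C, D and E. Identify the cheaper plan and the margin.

Proposal X: {A, B, C, E}: M1→A 2·19=38, M2→A 6·17=102, M3→C 2·17=34, M4→A 2·22=44, M5→B 7·19=133. Service 351; fixed 231; total 582.
Proposal Y: {A, B, C, D, E}: M1→A 2·19=38, M2→A 6·17=102, M3→C 2·17=34, M4→A 2·22=44, M5→B 7·19=133. Service 351; fixed 294; total 645.
Difference: |582 − 645| = 63.

Proposal X is cheaper by 63.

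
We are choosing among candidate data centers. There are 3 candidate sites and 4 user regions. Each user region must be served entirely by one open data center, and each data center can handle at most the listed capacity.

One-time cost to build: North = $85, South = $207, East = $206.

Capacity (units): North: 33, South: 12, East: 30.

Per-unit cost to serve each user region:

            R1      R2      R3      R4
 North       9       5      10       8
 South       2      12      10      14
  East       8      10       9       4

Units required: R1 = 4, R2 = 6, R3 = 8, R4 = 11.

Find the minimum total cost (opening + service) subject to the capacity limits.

Open {North}: R1→North 9·4=36, R2→North 5·6=30, R3→North 10·8=80, R4→North 8·11=88.
Loads: North carries 29/33. Service 234; fixed 85; total 319.
Next best feasible plan costs 414.

Minimum total cost: 319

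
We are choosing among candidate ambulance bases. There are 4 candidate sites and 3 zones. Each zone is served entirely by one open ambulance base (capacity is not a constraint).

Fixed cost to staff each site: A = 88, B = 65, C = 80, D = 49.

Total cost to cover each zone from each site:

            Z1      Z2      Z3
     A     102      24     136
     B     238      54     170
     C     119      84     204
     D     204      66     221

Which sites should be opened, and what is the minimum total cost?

Open A only; minimum total cost 350.

For any fixed open set, each zone goes to its cheapest open site; total = fixed + service.
{A}: Z1→A 102, Z2→A 24, Z3→A 136. Service 262; fixed 88; total 350.
{A, D}: Z1→A 102, Z2→A 24, Z3→A 136. Service 262; fixed 137; total 399.
{A, B}: Z1→A 102, Z2→A 24, Z3→A 136. Service 262; fixed 153; total 415.
{A, B, C, D}: service 262 + fixed 282 = 544
(All 15 nonempty subsets were checked; A only is lowest.)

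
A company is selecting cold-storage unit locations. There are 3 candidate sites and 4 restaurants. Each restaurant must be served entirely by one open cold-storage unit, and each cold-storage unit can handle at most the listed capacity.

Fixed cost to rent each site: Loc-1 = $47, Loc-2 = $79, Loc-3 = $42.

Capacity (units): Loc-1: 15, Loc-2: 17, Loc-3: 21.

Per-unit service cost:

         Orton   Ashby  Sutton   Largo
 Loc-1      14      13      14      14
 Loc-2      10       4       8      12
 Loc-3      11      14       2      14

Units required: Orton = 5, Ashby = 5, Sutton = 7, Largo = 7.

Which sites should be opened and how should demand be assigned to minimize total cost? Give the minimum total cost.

Open {Loc-2, Loc-3}: Orton→Loc-2 10·5=50, Ashby→Loc-2 4·5=20, Sutton→Loc-3 2·7=14, Largo→Loc-2 12·7=84.
Loads: Loc-2 carries 17/17, Loc-3 carries 7/21. Service 168; fixed 121; total 289.
Next best feasible plan costs 294.

Minimum total cost: 289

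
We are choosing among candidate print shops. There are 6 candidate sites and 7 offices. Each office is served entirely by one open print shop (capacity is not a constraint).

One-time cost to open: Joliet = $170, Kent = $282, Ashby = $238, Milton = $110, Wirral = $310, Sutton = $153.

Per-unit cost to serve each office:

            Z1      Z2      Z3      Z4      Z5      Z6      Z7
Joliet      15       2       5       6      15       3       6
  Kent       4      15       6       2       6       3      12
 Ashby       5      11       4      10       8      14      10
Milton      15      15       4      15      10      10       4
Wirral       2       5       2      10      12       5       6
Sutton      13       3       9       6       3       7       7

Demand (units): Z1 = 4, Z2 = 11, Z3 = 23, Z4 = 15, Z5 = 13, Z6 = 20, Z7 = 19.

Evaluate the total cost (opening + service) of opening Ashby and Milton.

Total cost: 1111

Each office is assigned to its cheapest site among the open ones.
{Ashby, Milton}: Z1→Ashby 5·4=20, Z2→Ashby 11·11=121, Z3→Ashby 4·23=92, Z4→Ashby 10·15=150, Z5→Ashby 8·13=104, Z6→Milton 10·20=200, Z7→Milton 4·19=76. Service 763; fixed 348; total 1111.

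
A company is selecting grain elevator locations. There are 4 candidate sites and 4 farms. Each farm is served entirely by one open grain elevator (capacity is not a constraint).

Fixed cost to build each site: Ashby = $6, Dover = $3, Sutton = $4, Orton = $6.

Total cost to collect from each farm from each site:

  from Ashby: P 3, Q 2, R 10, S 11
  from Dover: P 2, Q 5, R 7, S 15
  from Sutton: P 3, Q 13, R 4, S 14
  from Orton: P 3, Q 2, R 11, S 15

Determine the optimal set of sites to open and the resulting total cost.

Open Ashby and Sutton; minimum total cost 30.

For any fixed open set, each farm goes to its cheapest open site; total = fixed + service.
{Ashby, Sutton}: P→Ashby 3, Q→Ashby 2, R→Sutton 4, S→Ashby 11. Service 20; fixed 10; total 30.
{Ashby, Dover}: P→Dover 2, Q→Ashby 2, R→Dover 7, S→Ashby 11. Service 22; fixed 9; total 31.
{Ashby}: P→Ashby 3, Q→Ashby 2, R→Ashby 10, S→Ashby 11. Service 26; fixed 6; total 32.
{Ashby, Dover, Sutton, Orton}: service 19 + fixed 19 = 38
(All 15 nonempty subsets were checked; Ashby and Sutton is lowest.)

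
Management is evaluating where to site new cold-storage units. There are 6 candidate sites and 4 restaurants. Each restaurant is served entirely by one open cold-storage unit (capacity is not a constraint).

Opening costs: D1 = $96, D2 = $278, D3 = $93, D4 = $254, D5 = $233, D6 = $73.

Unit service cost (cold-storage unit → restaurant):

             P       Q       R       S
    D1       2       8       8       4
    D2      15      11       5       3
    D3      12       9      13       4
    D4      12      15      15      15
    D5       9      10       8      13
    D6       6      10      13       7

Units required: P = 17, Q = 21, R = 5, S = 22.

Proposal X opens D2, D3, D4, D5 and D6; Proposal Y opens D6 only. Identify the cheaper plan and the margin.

Proposal Y is cheaper by 709.

Proposal X: {D2, D3, D4, D5, D6}: P→D6 6·17=102, Q→D3 9·21=189, R→D2 5·5=25, S→D2 3·22=66. Service 382; fixed 931; total 1313.
Proposal Y: {D6}: P→D6 6·17=102, Q→D6 10·21=210, R→D6 13·5=65, S→D6 7·22=154. Service 531; fixed 73; total 604.
Difference: |1313 − 604| = 709.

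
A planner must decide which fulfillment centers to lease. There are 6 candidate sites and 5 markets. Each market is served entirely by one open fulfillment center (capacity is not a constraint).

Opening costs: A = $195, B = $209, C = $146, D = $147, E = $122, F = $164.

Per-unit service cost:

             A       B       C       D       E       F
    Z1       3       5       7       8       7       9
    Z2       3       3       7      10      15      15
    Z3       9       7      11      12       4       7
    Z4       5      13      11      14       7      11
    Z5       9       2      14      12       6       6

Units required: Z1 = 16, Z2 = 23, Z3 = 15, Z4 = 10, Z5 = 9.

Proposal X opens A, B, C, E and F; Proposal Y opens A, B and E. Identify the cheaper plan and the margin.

Proposal Y is cheaper by 310.

Proposal X: {A, B, C, E, F}: Z1→A 3·16=48, Z2→A 3·23=69, Z3→E 4·15=60, Z4→A 5·10=50, Z5→B 2·9=18. Service 245; fixed 836; total 1081.
Proposal Y: {A, B, E}: Z1→A 3·16=48, Z2→A 3·23=69, Z3→E 4·15=60, Z4→A 5·10=50, Z5→B 2·9=18. Service 245; fixed 526; total 771.
Difference: |1081 − 771| = 310.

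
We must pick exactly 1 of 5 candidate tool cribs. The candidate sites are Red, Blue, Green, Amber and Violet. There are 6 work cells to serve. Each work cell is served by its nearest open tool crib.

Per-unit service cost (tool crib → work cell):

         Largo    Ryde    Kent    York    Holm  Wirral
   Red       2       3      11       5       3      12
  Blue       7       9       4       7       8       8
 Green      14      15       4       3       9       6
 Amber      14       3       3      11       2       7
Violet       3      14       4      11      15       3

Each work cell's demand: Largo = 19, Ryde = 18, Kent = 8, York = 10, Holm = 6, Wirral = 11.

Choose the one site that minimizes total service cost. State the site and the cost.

With exactly 1 open, each work cell uses its cheapest among the chosen.
{Red}: Largo→Red 2·19=38, Ryde→Red 3·18=54, Kent→Red 11·8=88, York→Red 5·10=50, Holm→Red 3·6=18, Wirral→Red 12·11=132. Service cost 380.
{Blue}: service cost 533
{Amber}: service cost 543
Among all 5 size-1 choices, {Red} is lowest.

Choose Red only; total service cost 380.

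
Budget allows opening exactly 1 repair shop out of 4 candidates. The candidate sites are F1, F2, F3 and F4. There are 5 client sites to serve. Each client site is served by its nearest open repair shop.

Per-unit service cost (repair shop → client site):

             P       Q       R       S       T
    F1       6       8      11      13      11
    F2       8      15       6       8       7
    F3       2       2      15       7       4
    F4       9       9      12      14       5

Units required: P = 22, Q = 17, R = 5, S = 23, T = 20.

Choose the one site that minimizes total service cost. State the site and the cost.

Choose F3 only; total service cost 394.

With exactly 1 open, each client site uses its cheapest among the chosen.
{F3}: P→F3 2·22=44, Q→F3 2·17=34, R→F3 15·5=75, S→F3 7·23=161, T→F3 4·20=80. Service cost 394.
{F2}: service cost 785
{F4}: service cost 833
Among all 4 size-1 choices, {F3} is lowest.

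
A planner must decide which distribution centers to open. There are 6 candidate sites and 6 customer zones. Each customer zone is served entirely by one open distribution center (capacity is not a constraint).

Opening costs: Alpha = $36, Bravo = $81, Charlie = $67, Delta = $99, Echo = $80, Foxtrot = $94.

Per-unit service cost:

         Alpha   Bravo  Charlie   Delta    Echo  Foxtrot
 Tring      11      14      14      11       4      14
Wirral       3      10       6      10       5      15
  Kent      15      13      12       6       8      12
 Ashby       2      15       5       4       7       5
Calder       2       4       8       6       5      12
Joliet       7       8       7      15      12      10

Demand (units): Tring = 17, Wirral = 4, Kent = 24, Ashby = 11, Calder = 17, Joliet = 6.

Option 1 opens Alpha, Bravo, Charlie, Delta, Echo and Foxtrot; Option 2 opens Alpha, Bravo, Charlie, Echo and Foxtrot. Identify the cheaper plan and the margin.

Option 2 is cheaper by 51.

Option 1: {Alpha, Bravo, Charlie, Delta, Echo, Foxtrot}: Tring→Echo 4·17=68, Wirral→Alpha 3·4=12, Kent→Delta 6·24=144, Ashby→Alpha 2·11=22, Calder→Alpha 2·17=34, Joliet→Alpha 7·6=42. Service 322; fixed 457; total 779.
Option 2: {Alpha, Bravo, Charlie, Echo, Foxtrot}: Tring→Echo 4·17=68, Wirral→Alpha 3·4=12, Kent→Echo 8·24=192, Ashby→Alpha 2·11=22, Calder→Alpha 2·17=34, Joliet→Alpha 7·6=42. Service 370; fixed 358; total 728.
Difference: |779 − 728| = 51.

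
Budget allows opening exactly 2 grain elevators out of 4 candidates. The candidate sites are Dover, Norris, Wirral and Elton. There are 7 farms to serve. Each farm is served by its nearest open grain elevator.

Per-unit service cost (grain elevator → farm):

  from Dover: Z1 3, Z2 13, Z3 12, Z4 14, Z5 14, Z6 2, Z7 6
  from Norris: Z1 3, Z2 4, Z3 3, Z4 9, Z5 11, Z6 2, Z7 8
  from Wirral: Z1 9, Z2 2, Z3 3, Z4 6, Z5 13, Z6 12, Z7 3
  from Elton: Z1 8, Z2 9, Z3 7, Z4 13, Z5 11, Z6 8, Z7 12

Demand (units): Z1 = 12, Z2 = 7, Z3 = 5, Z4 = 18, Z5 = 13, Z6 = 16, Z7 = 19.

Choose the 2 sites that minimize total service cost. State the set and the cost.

With exactly 2 open, each farm uses its cheapest among the chosen.
{Norris, Wirral}: Z1→Norris 3·12=36, Z2→Wirral 2·7=14, Z3→Norris 3·5=15, Z4→Wirral 6·18=108, Z5→Norris 11·13=143, Z6→Norris 2·16=32, Z7→Wirral 3·19=57. Service cost 405.
{Dover, Wirral}: service cost 431
{Dover, Norris}: service cost 530
Among all 6 size-2 choices, {Norris, Wirral} is lowest.

Choose Norris and Wirral; total service cost 405.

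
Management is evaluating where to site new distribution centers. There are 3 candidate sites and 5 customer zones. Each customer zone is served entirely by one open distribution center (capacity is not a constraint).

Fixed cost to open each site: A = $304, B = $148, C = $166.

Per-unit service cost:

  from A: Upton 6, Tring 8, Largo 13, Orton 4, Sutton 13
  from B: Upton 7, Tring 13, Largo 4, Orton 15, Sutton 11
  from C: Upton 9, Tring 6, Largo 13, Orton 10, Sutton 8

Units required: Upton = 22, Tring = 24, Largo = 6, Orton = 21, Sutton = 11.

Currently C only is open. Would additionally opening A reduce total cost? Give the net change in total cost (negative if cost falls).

No — net change +112 (cost rises by 112).

Current service cost with {C}: 718.
Adding A: each customer zone re-picks its cheapest; new service cost 526, saving 192.
Extra fixed cost: 304. Net change = 304 − 192 = 112.
(Totals: 884 → 996.)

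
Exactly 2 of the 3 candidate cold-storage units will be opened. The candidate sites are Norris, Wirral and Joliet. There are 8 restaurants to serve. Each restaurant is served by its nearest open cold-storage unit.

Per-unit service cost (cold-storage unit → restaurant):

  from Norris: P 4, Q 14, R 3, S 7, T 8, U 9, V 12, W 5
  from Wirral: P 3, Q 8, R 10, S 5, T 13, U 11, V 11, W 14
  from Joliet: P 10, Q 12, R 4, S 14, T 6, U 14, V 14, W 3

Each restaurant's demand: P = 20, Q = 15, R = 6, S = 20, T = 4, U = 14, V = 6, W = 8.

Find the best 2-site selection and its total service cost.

With exactly 2 open, each restaurant uses its cheapest among the chosen.
{Norris, Wirral}: P→Wirral 3·20=60, Q→Wirral 8·15=120, R→Norris 3·6=18, S→Wirral 5·20=100, T→Norris 8·4=32, U→Norris 9·14=126, V→Wirral 11·6=66, W→Norris 5·8=40. Service cost 562.
{Wirral, Joliet}: service cost 572
{Norris, Joliet}: service cost 664
Among all 3 size-2 choices, {Norris, Wirral} is lowest.

Choose Norris and Wirral; total service cost 562.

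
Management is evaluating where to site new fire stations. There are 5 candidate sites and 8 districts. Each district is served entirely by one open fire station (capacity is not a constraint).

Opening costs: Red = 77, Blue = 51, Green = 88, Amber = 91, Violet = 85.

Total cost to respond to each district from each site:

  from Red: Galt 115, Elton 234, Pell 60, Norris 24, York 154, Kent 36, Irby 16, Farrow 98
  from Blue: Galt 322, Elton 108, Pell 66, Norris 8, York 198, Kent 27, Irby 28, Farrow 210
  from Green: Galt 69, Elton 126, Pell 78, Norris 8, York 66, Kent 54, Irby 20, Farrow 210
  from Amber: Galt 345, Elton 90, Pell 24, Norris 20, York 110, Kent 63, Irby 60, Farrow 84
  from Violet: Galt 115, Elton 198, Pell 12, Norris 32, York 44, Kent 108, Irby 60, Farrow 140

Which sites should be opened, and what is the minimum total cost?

For any fixed open set, each district goes to its cheapest open site; total = fixed + service.
{Green, Amber}: Galt→Green 69, Elton→Amber 90, Pell→Amber 24, Norris→Green 8, York→Green 66, Kent→Green 54, Irby→Green 20, Farrow→Amber 84. Service 415; fixed 179; total 594.
{Blue, Green, Amber}: service 388 + fixed 230 = 618
{Blue, Violet}: service 482 + fixed 136 = 618
{Red, Blue, Green, Amber, Violet}: Galt→Green 69, Elton→Amber 90, Pell→Violet 12, Norris→Blue 8, York→Violet 44, Kent→Blue 27, Irby→Red 16, Farrow→Amber 84. Service 350; fixed 392; total 742.
No other subset beats 594.

Open Green and Amber; minimum total cost 594.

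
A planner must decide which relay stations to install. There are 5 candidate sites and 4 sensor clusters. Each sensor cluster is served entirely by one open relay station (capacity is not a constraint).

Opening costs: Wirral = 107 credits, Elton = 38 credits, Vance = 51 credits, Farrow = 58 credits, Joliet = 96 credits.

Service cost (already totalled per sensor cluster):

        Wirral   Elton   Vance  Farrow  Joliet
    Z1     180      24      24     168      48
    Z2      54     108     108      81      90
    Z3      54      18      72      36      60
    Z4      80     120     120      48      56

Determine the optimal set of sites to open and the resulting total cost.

Open Elton and Farrow; minimum total cost 267.

For any fixed open set, each sensor cluster goes to its cheapest open site; total = fixed + service.
{Elton, Farrow}: Z1→Elton 24, Z2→Farrow 81, Z3→Elton 18, Z4→Farrow 48. Service 171; fixed 96; total 267.
{Vance, Farrow}: Z1→Vance 24, Z2→Farrow 81, Z3→Farrow 36, Z4→Farrow 48. Service 189; fixed 109; total 298.
{Elton}: service 270 + fixed 38 = 308
{Wirral, Elton, Vance, Farrow, Joliet}: Z1→Elton 24, Z2→Wirral 54, Z3→Elton 18, Z4→Farrow 48. Service 144; fixed 350; total 494.
No other subset beats 267.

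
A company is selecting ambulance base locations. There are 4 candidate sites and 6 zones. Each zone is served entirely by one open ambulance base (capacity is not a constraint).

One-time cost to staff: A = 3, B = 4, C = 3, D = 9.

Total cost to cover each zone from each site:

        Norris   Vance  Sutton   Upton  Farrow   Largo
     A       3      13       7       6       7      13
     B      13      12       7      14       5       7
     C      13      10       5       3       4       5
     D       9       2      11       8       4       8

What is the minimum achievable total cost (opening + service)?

Minimum total cost: 36

For any fixed open set, each zone goes to its cheapest open site; total = fixed + service.
{A, C}: Norris→A 3, Vance→C 10, Sutton→C 5, Upton→C 3, Farrow→C 4, Largo→C 5. Service 30; fixed 6; total 36.
{A, C, D}: service 22 + fixed 15 = 37
{A, B, C}: service 30 + fixed 10 = 40
{A, B, C, D}: service 22 + fixed 19 = 41
(All 15 nonempty subsets were checked; A and C is lowest.)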